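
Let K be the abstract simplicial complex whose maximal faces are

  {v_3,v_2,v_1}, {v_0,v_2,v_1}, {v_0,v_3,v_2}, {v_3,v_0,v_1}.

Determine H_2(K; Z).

K has 4 vertices, 6 edges, 4 triangles.
rank ∂_2 = 3, rank ∂_3 = 0 ⇒ b_2 = 4 − 3 − 0 = 1. So H_2 ≅ Z.

H_2 ≅ Z.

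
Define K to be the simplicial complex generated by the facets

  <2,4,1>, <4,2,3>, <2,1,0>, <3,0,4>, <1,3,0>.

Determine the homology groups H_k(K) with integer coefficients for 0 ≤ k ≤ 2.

K has 5 vertices, 10 edges, 5 triangles.
rank ∂_0 = 0, rank ∂_1 = 4 ⇒ b_0 = 5 − 0 − 4 = 1; all invariant factors of ∂_1 are 1 so no torsion. So H_0 = Z.
rank ∂_1 = 4, rank ∂_2 = 5 ⇒ b_1 = 10 − 4 − 5 = 1; all invariant factors of ∂_2 are 1 so no torsion. So H_1 = Z.
rank ∂_2 = 5, rank ∂_3 = 0 ⇒ b_2 = 5 − 5 − 0 = 0. So H_2 = 0.

H_0 ≅ Z,  H_1 ≅ Z,  H_2 = 0.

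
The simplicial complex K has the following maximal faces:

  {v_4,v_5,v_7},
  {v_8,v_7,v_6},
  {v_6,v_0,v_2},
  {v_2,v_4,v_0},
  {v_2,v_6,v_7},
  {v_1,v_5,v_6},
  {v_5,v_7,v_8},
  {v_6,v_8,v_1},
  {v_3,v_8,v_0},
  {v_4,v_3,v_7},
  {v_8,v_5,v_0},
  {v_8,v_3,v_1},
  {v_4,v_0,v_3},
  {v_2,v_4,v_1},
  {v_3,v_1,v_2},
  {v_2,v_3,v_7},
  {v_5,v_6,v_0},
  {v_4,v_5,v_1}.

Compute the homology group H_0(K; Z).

Take the total order v_0 < v_1 < v_2 < v_3 < v_4 < v_5 < v_6 < v_7 < v_8 on the vertex set. Then K (dimension 2) consists of the simplices:

  0-simplices (9): [v_0], [v_1], [v_2], [v_3], [v_4], [v_5], [v_6], [v_7], [v_8]
  1-simplices (27): (27 of them)
  2-simplices (18): (18 of them)

giving chain groups C_0 ≅ Z^9, C_1 ≅ Z^27, C_2 ≅ Z^18.

Boundary ∂_1: C_1 → C_0 is given by ∂[p,q] = [q] − [p]. For instance
  ∂[v_6,v_8] = [v_8] − [v_6].
The 9×27 boundary matrix has rank 8 and Smith normal form diag(1,1,1,1,1,1,1,1).

∂_2: C_2 → C_1 sends each 2-simplex [p,q,r] to [q,r] − [p,r] + [p,q]. For instance
  ∂[v_1,v_2,v_4] = [v_2,v_4] − [v_1,v_4] + [v_1,v_2],
  ∂[v_1,v_5,v_6] = [v_5,v_6] − [v_1,v_6] + [v_1,v_5].
This gives a 27×18 integer matrix of rank 18; reducing to Smith normal form yields diagonal entries (1,1,1,1,1,1,1,1,1,1,1,1,1,1,1,1,1,2).

Computing H_k = (kernel of ∂_k) / (image of ∂_{k+1}):

  H_0: rank C_0 − rank ∂_1 = 9 − 8 = 1, and the invariant factors of ∂_1 are all 1, so H_0 ≅ Z.

H_0 ≅ Z.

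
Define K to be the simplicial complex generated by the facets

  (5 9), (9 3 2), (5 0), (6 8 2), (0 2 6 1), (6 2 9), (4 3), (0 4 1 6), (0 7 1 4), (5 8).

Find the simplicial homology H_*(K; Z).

Take the total order 0 < 1 < 2 < 3 < 4 < 5 < 6 < 7 < 8 < 9 on the vertex set. Then K (dimension 3) consists of the simplices:

  0-simplices (10): [0], [1], [2], [3], [4], [5], [6], [7], [8], [9]
  1-simplices (22): [0,1], [0,2], [0,4], [0,5], [0,6], [0,7], [1,2], [1,4], [1,6], [1,7], [2,3], [2,6], [2,8], [2,9], [3,4], [3,9], [4,6], [4,7], [5,8], [5,9], [6,8], [6,9]
  2-simplices (13): [0,1,2], [0,1,4], [0,1,6], [0,1,7], [0,2,6], [0,4,6], [0,4,7], [1,2,6], [1,4,6], [1,4,7], [2,3,9], [2,6,8], [2,6,9]
  3-simplices (3): [0,1,2,6], [0,1,4,6], [0,1,4,7]

giving chain groups C_0 ≅ Z^10, C_1 ≅ Z^22, C_2 ≅ Z^13, C_3 ≅ Z^3.

Boundary ∂_1: C_1 → C_0 sends each edge [p,q] (with p < q) to q − p. For instance
  ∂[1,2] = [2] − [1].
The resulting 10×22 matrix has rank 9, and its Smith normal form has invariant factors (1,1,1,1,1,1,1,1,1).

∂_2: C_2 → C_1 sends each 2-simplex [p,q,r] to [q,r] − [p,r] + [p,q]. For instance
  ∂[0,2,6] = [2,6] − [0,6] + [0,2],
  ∂[2,6,9] = [6,9] − [2,9] + [2,6].
As a 22×13 matrix over Z this has rank 10, with invariant factors (1,1,1,1,1,1,1,1,1,1).

Boundary ∂_3: C_3 → C_2 sends each 3-simplex σ to the alternating sum Σ_i (−1)^i (σ with its i-th vertex removed). For instance
  ∂[0,1,4,6] = [1,4,6] − [0,4,6] + [0,1,6] − [0,1,4],
  ∂[0,1,4,7] = [1,4,7] − [0,4,7] + [0,1,7] − [0,1,4].
As a 13×3 matrix over Z this has rank 3, with invariant factors (1,1,1).

Reading off H_k = ker ∂_k / im ∂_{k+1}:

  H_0: rank C_0 − rank ∂_1 = 10 − 9 = 1, and the invariant factors of ∂_1 are all 1, so H_0 ≅ Z.
  H_1: rank ker ∂_1 − rank ∂_2 = (22 − 9) − 10 = 3, and the invariant factors of ∂_2 are all 1, so H_1 ≅ Z^3.
  H_2: rank ker ∂_2 − rank ∂_3 = (13 − 10) − 3 = 0, and the invariant factors of ∂_3 are all 1, so H_2 ≅ 0.
  H_3: rank ker ∂_3 − rank ∂_4 = (3 − 3) − 0 = 0, and there is no ∂_4, so H_3 ≅ 0.

As a check, the Euler characteristic is 10 − 22 + 13 − 3 = -2, which agrees with 1 − 3 + 0 − 0 = -2.

H_0 ≅ Z,  H_1 ≅ Z^3,  H_2 = 0,  H_3 = 0.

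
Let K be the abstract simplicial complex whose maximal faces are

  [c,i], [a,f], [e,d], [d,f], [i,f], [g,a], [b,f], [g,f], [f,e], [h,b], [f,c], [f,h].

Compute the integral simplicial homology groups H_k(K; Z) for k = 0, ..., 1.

H_0 = Z,  H_1 = Z^4.

We work with the vertex ordering a < b < c < d < e < f < g < h < i. The simplices of K, each written with vertices in increasing order, are:

  0-simplices (9): a, b, c, d, e, f, g, h, i
  1-simplices (12): af, ag, bf, bh, cf, ci, de, df, ef, fg, fh, fi

Hence C_0 ≅ Z^9, C_1 ≅ Z^12.

The boundary map ∂_1: C_1 → C_0 maps an edge to its endpoints' difference, ∂[p,q] = q − p.
This gives a 9×12 integer matrix of rank 8; reducing to Smith normal form yields diagonal entries (1,1,1,1,1,1,1,1).

From H_k ≅ ker(∂_k) / im(∂_{k+1}) we obtain:

  H_0: rank C_0 − rank ∂_1 = 9 − 8 = 1, and the invariant factors of ∂_1 are all 1, so H_0 ≅ Z.
  H_1: rank ker ∂_1 − rank ∂_2 = (12 − 8) − 0 = 4, and there is no ∂_2, so H_1 ≅ Z^4.

As a check, the Euler characteristic is 9 − 12 = -3, which agrees with 1 − 4 = -3.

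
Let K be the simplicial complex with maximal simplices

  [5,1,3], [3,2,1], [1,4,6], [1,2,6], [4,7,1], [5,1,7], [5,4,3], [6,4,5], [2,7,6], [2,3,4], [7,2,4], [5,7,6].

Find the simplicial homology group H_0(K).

Order the vertices as 1 < 2 < 3 < 4 < 5 < 6 < 7. Listing each simplex with vertices in this order, K has dimension 2 with simplices:

  0-simplices (7): [1], [2], [3], [4], [5], [6], [7]
  1-simplices (18): [1,2], [1,3], [1,4], [1,5], [1,6], [1,7], [2,3], [2,4], [2,6], [2,7], [3,4], [3,5], [4,5], [4,6], [4,7], [5,6], [5,7], [6,7]
  2-simplices (12): [1,2,3], [1,2,6], [1,3,5], [1,4,6], [1,4,7], [1,5,7], [2,3,4], [2,4,7], [2,6,7], [3,4,5], [4,5,6], [5,6,7]

so the chain groups are C_0 ≅ Z^7, C_1 ≅ Z^18, C_2 ≅ Z^12.

The boundary map ∂_1: C_1 → C_0 maps an edge to its endpoints' difference, ∂[p,q] = q − p.
This gives a 7×18 integer matrix of rank 6; reducing to Smith normal form yields diagonal entries (1,1,1,1,1,1).

Boundary ∂_2: C_2 → C_1 acts by ∂[p,q,r] = [q,r] − [p,r] + [p,q]. For instance
  ∂[1,4,7] = [4,7] − [1,7] + [1,4],
  ∂[2,4,7] = [4,7] − [2,7] + [2,4].
The resulting 18×12 matrix has rank 12, and its Smith normal form has invariant factors (1,1,1,1,1,1,1,1,1,1,1,2).

Now H_k = ker ∂_k / im ∂_{k+1}, so:

  H_0: rank C_0 − rank ∂_1 = 7 − 6 = 1, and the invariant factors of ∂_1 are all 1, so H_0 = Z.

H_0 ≅ Z.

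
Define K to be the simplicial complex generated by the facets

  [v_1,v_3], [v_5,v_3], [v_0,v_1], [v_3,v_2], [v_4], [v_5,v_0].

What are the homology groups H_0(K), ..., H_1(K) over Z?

H_0 ≅ Z^2,  H_1 ≅ Z.

Order the vertices as v_0 < v_1 < v_2 < v_3 < v_4 < v_5. Listing each simplex with vertices in this order, K has dimension 1 with simplices:

  0-simplices (6): [v_0], [v_1], [v_2], [v_3], [v_4], [v_5]
  1-simplices (5): [v_0,v_1], [v_0,v_5], [v_1,v_3], [v_2,v_3], [v_3,v_5]

Hence C_0 ≅ Z^6, C_1 ≅ Z^5.

Boundary ∂_1: C_1 → C_0 sends each edge [p,q] (with p < q) to q − p.
This gives a 6×5 integer matrix of rank 4; reducing to Smith normal form yields diagonal entries (1,1,1,1).

Computing H_k = (kernel of ∂_k) / (image of ∂_{k+1}):

  H_0: rank C_0 − rank ∂_1 = 6 − 4 = 2, and the invariant factors of ∂_1 are all 1, so H_0 ≅ Z^2.
  H_1: rank ker ∂_1 − rank ∂_2 = (5 − 4) − 0 = 1, and there is no ∂_2, so H_1 ≅ Z.

As a check, the Euler characteristic is 6 − 5 = 1, which agrees with 2 − 1 = 1.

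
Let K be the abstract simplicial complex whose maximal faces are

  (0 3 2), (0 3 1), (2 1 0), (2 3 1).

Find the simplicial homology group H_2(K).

H_2 ≅ Z.

Order the vertices as 0 < 1 < 2 < 3. Listing each simplex with vertices in this order, K has dimension 2 with simplices:

  0-simplices (4): [0], [1], [2], [3]
  1-simplices (6): [0,1], [0,2], [0,3], [1,2], [1,3], [2,3]
  2-simplices (4): [0,1,2], [0,1,3], [0,2,3], [1,2,3]

Hence C_0 ≅ Z^4, C_1 ≅ Z^6, C_2 ≅ Z^4.

The boundary map ∂_1: C_1 → C_0 is given by ∂[p,q] = [q] − [p].
The 4×6 boundary matrix has rank 3 and Smith normal form diag(1,1,1).

∂_2: C_2 → C_1 acts by ∂[p,q,r] = [q,r] − [p,r] + [p,q]. For instance
  ∂[0,1,2] = [1,2] − [0,2] + [0,1],
  ∂[0,2,3] = [2,3] − [0,3] + [0,2].
The 6×4 boundary matrix has rank 3 and Smith normal form diag(1,1,1).

Now H_k = ker ∂_k / im ∂_{k+1}, so:

  H_2: rank ker ∂_2 − rank ∂_3 = (4 − 3) − 0 = 1, and there is no ∂_3, so H_2 ≅ Z.

(K is a triangulation of the 2-sphere S^2.)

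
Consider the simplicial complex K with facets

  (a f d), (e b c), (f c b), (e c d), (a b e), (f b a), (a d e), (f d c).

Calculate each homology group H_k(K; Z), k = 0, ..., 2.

We work with the vertex ordering a < b < c < d < e < f. The simplices of K, each written with vertices in increasing order, are:

  0-simplices (6): a, b, c, d, e, f
  1-simplices (12): ab, ad, ae, af, bc, be, bf, cd, ce, cf, de, df
  2-simplices (8): abe, abf, ade, adf, bce, bcf, cde, cdf

so the chain groups are C_0 ≅ Z^6, C_1 ≅ Z^12, C_2 ≅ Z^8.

The boundary map ∂_1: C_1 → C_0 maps an edge to its endpoints' difference, ∂[p,q] = q − p. For instance
  ∂de = e − d.
This gives a 6×12 integer matrix of rank 5; reducing to Smith normal form yields diagonal entries (1,1,1,1,1).

∂_2: C_2 → C_1 maps a triangle to the signed sum of its edges. For instance
  ∂cde = de − ce + cd,
  ∂ade = de − ae + ad.
As a 12×8 matrix over Z this has rank 7, with invariant factors (1,1,1,1,1,1,1).

Reading off H_k = ker ∂_k / im ∂_{k+1}:

  H_0: rank C_0 − rank ∂_1 = 6 − 5 = 1, and the invariant factors of ∂_1 are all 1, so H_0 ≅ Z.
  H_1: rank ker ∂_1 − rank ∂_2 = (12 − 5) − 7 = 0, and the invariant factors of ∂_2 are all 1, so H_1 ≅ 0.
  H_2: rank ker ∂_2 − rank ∂_3 = (8 − 7) − 0 = 1, and there is no ∂_3, so H_2 ≅ Z.

(K is a triangulation of the 2-sphere S^2.)

H_0 ≅ Z,  H_1 = 0,  H_2 ≅ Z.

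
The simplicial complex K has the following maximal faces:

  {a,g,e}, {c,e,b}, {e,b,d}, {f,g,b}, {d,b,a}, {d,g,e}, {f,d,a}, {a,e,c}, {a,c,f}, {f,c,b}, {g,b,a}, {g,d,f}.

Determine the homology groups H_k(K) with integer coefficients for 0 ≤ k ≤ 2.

H_0 = Z,  H_1 = Z/2Z,  H_2 = 0.

Order the vertices as a < b < c < d < e < f < g. Listing each simplex with vertices in this order, K has dimension 2 with simplices:

  0-simplices (7): a, b, c, d, e, f, g
  1-simplices (18): ab, ac, ad, ae, af, ag, bc, bd, be, bf, bg, ce, cf, de, df, dg, eg, fg
  2-simplices (12): abd, abg, ace, acf, adf, aeg, bce, bcf, bde, bfg, deg, dfg

giving chain groups C_0 ≅ Z^7, C_1 ≅ Z^18, C_2 ≅ Z^12.

The boundary map ∂_1: C_1 → C_0 maps an edge to its endpoints' difference, ∂[p,q] = q − p. For instance
  ∂df = f − d.
As a 7×18 matrix over Z this has rank 6, with invariant factors (1,1,1,1,1,1).

∂_2: C_2 → C_1 maps a triangle to the signed sum of its edges. For instance
  ∂dfg = fg − dg + df,
  ∂bcf = cf − bf + bc.
This gives a 18×12 integer matrix of rank 12; reducing to Smith normal form yields diagonal entries (1,1,1,1,1,1,1,1,1,1,1,2).

Now H_k = ker ∂_k / im ∂_{k+1}, so:

  H_0: rank C_0 − rank ∂_1 = 7 − 6 = 1, and the invariant factors of ∂_1 are all 1, so H_0 ≅ Z.
  H_1: rank ker ∂_1 − rank ∂_2 = (18 − 6) − 12 = 0, and ∂_2 has invariant factor 2 > 1, so H_1 ≅ Z/2Z.
  H_2: rank ker ∂_2 − rank ∂_3 = (12 − 12) − 0 = 0, and there is no ∂_3, so H_2 ≅ 0.

(K is a triangulation of the real projective plane RP^2.)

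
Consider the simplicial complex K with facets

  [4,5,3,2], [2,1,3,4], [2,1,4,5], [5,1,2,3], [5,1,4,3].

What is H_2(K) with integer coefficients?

H_2 = 0.

Fix the vertex order 1 < 2 < 3 < 4 < 5 and write every simplex with vertices in increasing order. Then dim K = 3 and the simplices of K are:

  0-simplices (5): [1], [2], [3], [4], [5]
  1-simplices (10): [1,2], [1,3], [1,4], [1,5], [2,3], [2,4], [2,5], [3,4], [3,5], [4,5]
  2-simplices (10): [1,2,3], [1,2,4], [1,2,5], [1,3,4], [1,3,5], [1,4,5], [2,3,4], [2,3,5], [2,4,5], [3,4,5]
  3-simplices (5): [1,2,3,4], [1,2,3,5], [1,2,4,5], [1,3,4,5], [2,3,4,5]

giving chain groups C_0 ≅ Z^5, C_1 ≅ Z^10, C_2 ≅ Z^10, C_3 ≅ Z^5.

Boundary ∂_1: C_1 → C_0 is given by ∂[p,q] = [q] − [p]. For instance
  ∂[2,4] = [4] − [2].
This gives a 5×10 integer matrix of rank 4; reducing to Smith normal form yields diagonal entries (1,1,1,1).

Boundary ∂_2: C_2 → C_1 acts by ∂[p,q,r] = [q,r] − [p,r] + [p,q]. For instance
  ∂[1,3,4] = [3,4] − [1,4] + [1,3],
  ∂[1,3,5] = [3,5] − [1,5] + [1,3].
As a 10×10 matrix over Z this has rank 6, with invariant factors (1,1,1,1,1,1).

∂_3: C_3 → C_2 sends each 3-simplex σ to the alternating sum Σ_i (−1)^i (σ with its i-th vertex removed). For instance
  ∂[1,2,3,5] = [2,3,5] − [1,3,5] + [1,2,5] − [1,2,3],
  ∂[1,3,4,5] = [3,4,5] − [1,4,5] + [1,3,5] − [1,3,4].
As a 10×5 matrix over Z this has rank 4, with invariant factors (1,1,1,1).

Computing H_k = (kernel of ∂_k) / (image of ∂_{k+1}):

  H_2: rank ker ∂_2 − rank ∂_3 = (10 − 6) − 4 = 0, and the invariant factors of ∂_3 are all 1, so H_2 ≅ 0.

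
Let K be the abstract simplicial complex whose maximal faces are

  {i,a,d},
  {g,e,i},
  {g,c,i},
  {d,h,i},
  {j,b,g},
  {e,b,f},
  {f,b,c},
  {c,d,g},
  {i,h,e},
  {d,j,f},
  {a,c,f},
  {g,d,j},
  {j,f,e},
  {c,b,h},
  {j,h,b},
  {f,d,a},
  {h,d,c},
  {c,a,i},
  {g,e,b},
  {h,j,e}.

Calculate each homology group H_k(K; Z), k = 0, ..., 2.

Fix the vertex order a < b < c < d < e < f < g < h < i < j and write every simplex with vertices in increasing order. Then dim K = 2 and the simplices of K are:

  0-simplices (10): a, b, c, d, e, f, g, h, i, j
  1-simplices (30): ac, ad, af, ai, bc, be, bf, bg, bh, bj, cd, cf, cg, ch, ci, df, dg, dh, di, dj, ef, eg, eh, ei, ej, fj, gi, gj, hi, hj
  2-simplices (20): acf, aci, adf, adi, bcf, bch, bef, beg, bgj, bhj, cdg, cdh, cgi, dfj, dgj, dhi, efj, egi, ehi, ehj

Hence C_0 ≅ Z^10, C_1 ≅ Z^30, C_2 ≅ Z^20.

The boundary map ∂_1: C_1 → C_0 is given by ∂[p,q] = [q] − [p]. For instance
  ∂be = e − b.
This gives a 10×30 integer matrix of rank 9; reducing to Smith normal form yields diagonal entries (1,1,1,1,1,1,1,1,1).

Boundary ∂_2: C_2 → C_1 acts by ∂[p,q,r] = [q,r] − [p,r] + [p,q]. For instance
  ∂bhj = hj − bj + bh,
  ∂cdh = dh − ch + cd.
This gives a 30×20 integer matrix of rank 20; reducing to Smith normal form yields diagonal entries (1,1,1,1,1,1,1,1,1,1,1,1,1,1,1,1,1,1,1,2).

From H_k ≅ ker(∂_k) / im(∂_{k+1}) we obtain:

  H_0: rank C_0 − rank ∂_1 = 10 − 9 = 1, and the invariant factors of ∂_1 are all 1, so H_0 = Z.
  H_1: rank ker ∂_1 − rank ∂_2 = (30 − 9) − 20 = 1, and ∂_2 has invariant factor 2 > 1, so H_1 = Z ⊕ Z_2.
  H_2: rank ker ∂_2 − rank ∂_3 = (20 − 20) − 0 = 0, and there is no ∂_3, so H_2 = 0.

H_0 = Z,  H_1 = Z ⊕ Z_2,  H_2 = 0.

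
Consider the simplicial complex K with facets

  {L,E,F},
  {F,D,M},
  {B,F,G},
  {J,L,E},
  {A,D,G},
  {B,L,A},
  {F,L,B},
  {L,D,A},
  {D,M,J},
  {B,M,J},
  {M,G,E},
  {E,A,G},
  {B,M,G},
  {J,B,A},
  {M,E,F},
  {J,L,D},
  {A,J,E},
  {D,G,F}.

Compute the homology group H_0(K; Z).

H_0 = Z.

K has 9 vertices, 27 edges, 18 triangles.
rank ∂_0 = 0, rank ∂_1 = 8 ⇒ b_0 = 9 − 0 − 8 = 1; all invariant factors of ∂_1 are 1 so no torsion. So H_0 ≅ Z.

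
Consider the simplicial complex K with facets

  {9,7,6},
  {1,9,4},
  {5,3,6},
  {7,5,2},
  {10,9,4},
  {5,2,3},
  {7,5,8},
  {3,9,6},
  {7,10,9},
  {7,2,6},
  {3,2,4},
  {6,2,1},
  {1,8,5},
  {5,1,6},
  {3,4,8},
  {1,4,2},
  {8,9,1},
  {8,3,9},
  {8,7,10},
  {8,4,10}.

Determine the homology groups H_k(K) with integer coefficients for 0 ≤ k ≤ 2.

K has 10 vertices, 30 edges, 20 triangles.
rank ∂_0 = 0, rank ∂_1 = 9 ⇒ b_0 = 10 − 0 − 9 = 1; all invariant factors of ∂_1 are 1 so no torsion. So H_0 = Z.
rank ∂_1 = 9, rank ∂_2 = 20 ⇒ b_1 = 30 − 9 − 20 = 1; ∂_2 has invariant factor(s) [2] giving torsion. So H_1 = Z ⊕ Z/2.
rank ∂_2 = 20, rank ∂_3 = 0 ⇒ b_2 = 20 − 20 − 0 = 0. So H_2 = 0.

H_0 = Z,  H_1 = Z ⊕ Z/2,  H_2 = 0.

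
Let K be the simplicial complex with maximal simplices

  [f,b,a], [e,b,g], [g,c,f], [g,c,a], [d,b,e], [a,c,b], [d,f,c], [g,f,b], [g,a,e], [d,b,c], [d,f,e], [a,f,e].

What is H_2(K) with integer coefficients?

H_2 ≅ 0.

K has 7 vertices, 18 edges, 12 triangles.
rank ∂_2 = 12, rank ∂_3 = 0 ⇒ b_2 = 12 − 12 − 0 = 0. So H_2 = 0.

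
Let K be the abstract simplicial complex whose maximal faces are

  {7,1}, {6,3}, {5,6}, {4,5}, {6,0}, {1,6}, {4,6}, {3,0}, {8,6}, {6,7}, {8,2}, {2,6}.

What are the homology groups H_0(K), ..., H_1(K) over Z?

H_0 ≅ Z,  H_1 ≅ Z^4.

Order the vertices as 0 < 1 < 2 < 3 < 4 < 5 < 6 < 7 < 8. Listing each simplex with vertices in this order, K has dimension 1 with simplices:

  0-simplices (9): [0], [1], [2], [3], [4], [5], [6], [7], [8]
  1-simplices (12): [0,3], [0,6], [1,6], [1,7], [2,6], [2,8], [3,6], [4,5], [4,6], [5,6], [6,7], [6,8]

Hence C_0 ≅ Z^9, C_1 ≅ Z^12.

The boundary map ∂_1: C_1 → C_0 sends each edge [p,q] (with p < q) to q − p.
The resulting 9×12 matrix has rank 8, and its Smith normal form has invariant factors (1,1,1,1,1,1,1,1).

Reading off H_k = ker ∂_k / im ∂_{k+1}:

  H_0: rank C_0 − rank ∂_1 = 9 − 8 = 1, and the invariant factors of ∂_1 are all 1, so H_0 = Z.
  H_1: rank ker ∂_1 − rank ∂_2 = (12 − 8) − 0 = 4, and there is no ∂_2, so H_1 = Z^4.

As a check, the Euler characteristic is 9 − 12 = -3, which agrees with 1 − 4 = -3.
(K is a triangulation of a wedge of 4 circles.)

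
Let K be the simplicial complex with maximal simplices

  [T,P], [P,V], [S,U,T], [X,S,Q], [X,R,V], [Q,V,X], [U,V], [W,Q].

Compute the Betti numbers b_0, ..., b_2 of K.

Order the vertices as P < Q < R < S < T < U < V < W < X. Listing each simplex with vertices in this order, K has dimension 2 with simplices:

  0-simplices (9): P, Q, R, S, T, U, V, W, X
  1-simplices (14): PT, PV, QS, QV, QW, QX, RV, RX, ST, SU, SX, TU, UV, VX
  2-simplices (4): QSX, QVX, RVX, STU

giving chain groups C_0 ≅ Z^9, C_1 ≅ Z^14, C_2 ≅ Z^4.

Boundary ∂_1: C_1 → C_0 maps an edge to its endpoints' difference, ∂[p,q] = q − p.
As a 9×14 matrix over Z this has rank 8, with invariant factors (1,1,1,1,1,1,1,1).

∂_2: C_2 → C_1 maps a triangle to the signed sum of its edges. For instance
  ∂RVX = VX − RX + RV,
  ∂QVX = VX − QX + QV.
As a 14×4 matrix over Z this has rank 4, with invariant factors (1,1,1,1).

From H_k ≅ ker(∂_k) / im(∂_{k+1}) we obtain:

  H_0: rank C_0 − rank ∂_1 = 9 − 8 = 1, and the invariant factors of ∂_1 are all 1, so H_0 ≅ Z.
  H_1: rank ker ∂_1 − rank ∂_2 = (14 − 8) − 4 = 2, and the invariant factors of ∂_2 are all 1, so H_1 ≅ Z^2.
  H_2: rank ker ∂_2 − rank ∂_3 = (4 − 4) − 0 = 0, and there is no ∂_3, so H_2 ≅ 0.

Hence the Betti numbers are b_0 = 1, b_1 = 2, b_2 = 0.

b_0 = 1, b_1 = 2, b_2 = 0.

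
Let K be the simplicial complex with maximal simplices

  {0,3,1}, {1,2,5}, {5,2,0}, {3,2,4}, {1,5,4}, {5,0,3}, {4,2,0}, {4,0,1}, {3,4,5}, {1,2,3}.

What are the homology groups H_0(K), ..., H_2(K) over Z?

Order the vertices as 0 < 1 < 2 < 3 < 4 < 5. Listing each simplex with vertices in this order, K has dimension 2 with simplices:

  0-simplices (6): [0], [1], [2], [3], [4], [5]
  1-simplices (15): [0,1], [0,2], [0,3], [0,4], [0,5], [1,2], [1,3], [1,4], [1,5], [2,3], [2,4], [2,5], [3,4], [3,5], [4,5]
  2-simplices (10): [0,1,3], [0,1,4], [0,2,4], [0,2,5], [0,3,5], [1,2,3], [1,2,5], [1,4,5], [2,3,4], [3,4,5]

giving chain groups C_0 ≅ Z^6, C_1 ≅ Z^15, C_2 ≅ Z^10.

∂_1: C_1 → C_0 maps an edge to its endpoints' difference, ∂[p,q] = q − p. For instance
  ∂[2,4] = [4] − [2].
The 6×15 boundary matrix has rank 5 and Smith normal form diag(1,1,1,1,1).

∂_2: C_2 → C_1 sends each 2-simplex [p,q,r] to [q,r] − [p,r] + [p,q]. For instance
  ∂[0,3,5] = [3,5] − [0,5] + [0,3],
  ∂[0,1,4] = [1,4] − [0,4] + [0,1].
As a 15×10 matrix over Z this has rank 10, with invariant factors (1,1,1,1,1,1,1,1,1,2).

From H_k ≅ ker(∂_k) / im(∂_{k+1}) we obtain:

  H_0: rank C_0 − rank ∂_1 = 6 − 5 = 1, and the invariant factors of ∂_1 are all 1, so H_0 ≅ Z.
  H_1: rank ker ∂_1 − rank ∂_2 = (15 − 5) − 10 = 0, and ∂_2 has invariant factor 2 > 1, so H_1 ≅ Z/2.
  H_2: rank ker ∂_2 − rank ∂_3 = (10 − 10) − 0 = 0, and there is no ∂_3, so H_2 ≅ 0.

As a check, the Euler characteristic is 6 − 15 + 10 = 1, which agrees with 1 − 0 + 0 = 1.

H_0 ≅ Z,  H_1 ≅ Z/2,  H_2 = 0.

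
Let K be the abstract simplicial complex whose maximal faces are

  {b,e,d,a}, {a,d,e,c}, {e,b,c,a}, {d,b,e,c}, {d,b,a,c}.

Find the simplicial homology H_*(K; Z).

H_0 ≅ Z,  H_1 = 0,  H_2 = 0,  H_3 ≅ Z.

K has 5 vertices, 10 edges, 10 triangles, 5 3-simplices.
rank ∂_0 = 0, rank ∂_1 = 4 ⇒ b_0 = 5 − 0 − 4 = 1; all invariant factors of ∂_1 are 1 so no torsion. So H_0 ≅ Z.
rank ∂_1 = 4, rank ∂_2 = 6 ⇒ b_1 = 10 − 4 − 6 = 0; all invariant factors of ∂_2 are 1 so no torsion. So H_1 ≅ 0.
rank ∂_2 = 6, rank ∂_3 = 4 ⇒ b_2 = 10 − 6 − 4 = 0; all invariant factors of ∂_3 are 1 so no torsion. So H_2 ≅ 0.
rank ∂_3 = 4, rank ∂_4 = 0 ⇒ b_3 = 5 − 4 − 0 = 1. So H_3 ≅ Z.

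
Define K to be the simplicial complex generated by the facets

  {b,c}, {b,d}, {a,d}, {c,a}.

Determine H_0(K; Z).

H_0 = Z.

We work with the vertex ordering a < b < c < d. The simplices of K, each written with vertices in increasing order, are:

  0-simplices (4): a, b, c, d
  1-simplices (4): ac, ad, bc, bd

Hence C_0 ≅ Z^4, C_1 ≅ Z^4.

The boundary map ∂_1: C_1 → C_0 is given by ∂[p,q] = [q] − [p].
This gives a 4×4 integer matrix of rank 3; reducing to Smith normal form yields diagonal entries (1,1,1).

From H_k ≅ ker(∂_k) / im(∂_{k+1}) we obtain:

  H_0: rank C_0 − rank ∂_1 = 4 − 3 = 1, and the invariant factors of ∂_1 are all 1, so H_0 = Z.

(K is a triangulation of the circle S^1.)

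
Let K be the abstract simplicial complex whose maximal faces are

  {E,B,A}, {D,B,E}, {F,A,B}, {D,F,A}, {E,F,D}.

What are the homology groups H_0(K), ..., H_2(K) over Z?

Take the total order A < B < D < E < F on the vertex set. Then K (dimension 2) consists of the simplices:

  0-simplices (5): A, B, D, E, F
  1-simplices (10): AB, AD, AE, AF, BD, BE, BF, DE, DF, EF
  2-simplices (5): ABE, ABF, ADF, BDE, DEF

Hence C_0 ≅ Z^5, C_1 ≅ Z^10, C_2 ≅ Z^5.

Boundary ∂_1: C_1 → C_0 sends each edge [p,q] (with p < q) to q − p. For instance
  ∂EF = F − E.
As a 5×10 matrix over Z this has rank 4, with invariant factors (1,1,1,1).

∂_2: C_2 → C_1 maps a triangle to the signed sum of its edges. For instance
  ∂DEF = EF − DF + DE,
  ∂ABE = BE − AE + AB.
The resulting 10×5 matrix has rank 5, and its Smith normal form has invariant factors (1,1,1,1,1).

Now H_k = ker ∂_k / im ∂_{k+1}, so:

  H_0: rank C_0 − rank ∂_1 = 5 − 4 = 1, and the invariant factors of ∂_1 are all 1, so H_0 = Z.
  H_1: rank ker ∂_1 − rank ∂_2 = (10 − 4) − 5 = 1, and the invariant factors of ∂_2 are all 1, so H_1 = Z.
  H_2: rank ker ∂_2 − rank ∂_3 = (5 − 5) − 0 = 0, and there is no ∂_3, so H_2 = 0.

As a check, the Euler characteristic is 5 − 10 + 5 = 0, which agrees with 1 − 1 + 0 = 0.

H_0 ≅ Z,  H_1 ≅ Z,  H_2 = 0.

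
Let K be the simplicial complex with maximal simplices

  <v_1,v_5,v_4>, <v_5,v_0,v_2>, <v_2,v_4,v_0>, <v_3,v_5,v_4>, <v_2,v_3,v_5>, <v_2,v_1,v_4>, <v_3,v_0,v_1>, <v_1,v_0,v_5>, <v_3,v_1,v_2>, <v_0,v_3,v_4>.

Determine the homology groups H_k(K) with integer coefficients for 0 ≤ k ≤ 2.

Order the vertices as v_0 < v_1 < v_2 < v_3 < v_4 < v_5. Listing each simplex with vertices in this order, K has dimension 2 with simplices:

  0-simplices (6): [v_0], [v_1], [v_2], [v_3], [v_4], [v_5]
  1-simplices (15): (15 of them)
  2-simplices (10): [v_0,v_1,v_3], [v_0,v_1,v_5], [v_0,v_2,v_4], [v_0,v_2,v_5], [v_0,v_3,v_4], [v_1,v_2,v_3], [v_1,v_2,v_4], [v_1,v_4,v_5], [v_2,v_3,v_5], [v_3,v_4,v_5]

giving chain groups C_0 ≅ Z^6, C_1 ≅ Z^15, C_2 ≅ Z^10.

∂_1: C_1 → C_0 is given by ∂[p,q] = [q] − [p].
The resulting 6×15 matrix has rank 5, and its Smith normal form has invariant factors (1,1,1,1,1).

The boundary map ∂_2: C_2 → C_1 sends each 2-simplex [p,q,r] to [q,r] − [p,r] + [p,q]. For instance
  ∂[v_1,v_2,v_4] = [v_2,v_4] − [v_1,v_4] + [v_1,v_2],
  ∂[v_0,v_1,v_3] = [v_1,v_3] − [v_0,v_3] + [v_0,v_1].
The 15×10 boundary matrix has rank 10 and Smith normal form diag(1,1,1,1,1,1,1,1,1,2).

Computing H_k = (kernel of ∂_k) / (image of ∂_{k+1}):

  H_0: rank C_0 − rank ∂_1 = 6 − 5 = 1, and the invariant factors of ∂_1 are all 1, so H_0 ≅ Z.
  H_1: rank ker ∂_1 − rank ∂_2 = (15 − 5) − 10 = 0, and ∂_2 has invariant factor 2 > 1, so H_1 ≅ Z/2.
  H_2: rank ker ∂_2 − rank ∂_3 = (10 − 10) − 0 = 0, and there is no ∂_3, so H_2 ≅ 0.

H_0 = Z,  H_1 = Z/2,  H_2 = 0.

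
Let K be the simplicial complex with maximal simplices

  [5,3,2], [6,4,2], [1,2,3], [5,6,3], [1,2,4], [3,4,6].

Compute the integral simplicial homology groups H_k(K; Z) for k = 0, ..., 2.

We work with the vertex ordering 1 < 2 < 3 < 4 < 5 < 6. The simplices of K, each written with vertices in increasing order, are:

  0-simplices (6): [1], [2], [3], [4], [5], [6]
  1-simplices (12): [1,2], [1,3], [1,4], [2,3], [2,4], [2,5], [2,6], [3,4], [3,5], [3,6], [4,6], [5,6]
  2-simplices (6): [1,2,3], [1,2,4], [2,3,5], [2,4,6], [3,4,6], [3,5,6]

so the chain groups are C_0 ≅ Z^6, C_1 ≅ Z^12, C_2 ≅ Z^6.

Boundary ∂_1: C_1 → C_0 is given by ∂[p,q] = [q] − [p]. For instance
  ∂[3,6] = [6] − [3].
This gives a 6×12 integer matrix of rank 5; reducing to Smith normal form yields diagonal entries (1,1,1,1,1).

∂_2: C_2 → C_1 acts by ∂[p,q,r] = [q,r] − [p,r] + [p,q]. For instance
  ∂[1,2,4] = [2,4] − [1,4] + [1,2],
  ∂[3,5,6] = [5,6] − [3,6] + [3,5].
As a 12×6 matrix over Z this has rank 6, with invariant factors (1,1,1,1,1,1).

Now H_k = ker ∂_k / im ∂_{k+1}, so:

  H_0: rank C_0 − rank ∂_1 = 6 − 5 = 1, and the invariant factors of ∂_1 are all 1, so H_0 ≅ Z.
  H_1: rank ker ∂_1 − rank ∂_2 = (12 − 5) − 6 = 1, and the invariant factors of ∂_2 are all 1, so H_1 ≅ Z.
  H_2: rank ker ∂_2 − rank ∂_3 = (6 − 6) − 0 = 0, and there is no ∂_3, so H_2 ≅ 0.

(K is a triangulation of the cylinder S^1 x I.)

H_0 ≅ Z,  H_1 ≅ Z,  H_2 = 0.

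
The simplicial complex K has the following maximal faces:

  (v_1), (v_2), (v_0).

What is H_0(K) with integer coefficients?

H_0 = Z^3.

We work with the vertex ordering v_0 < v_1 < v_2. The simplices of K, each written with vertices in increasing order, are:

  0-simplices (3): [v_0], [v_1], [v_2]

giving chain groups C_0 ≅ Z^3.

Computing H_k = (kernel of ∂_k) / (image of ∂_{k+1}):

  H_0: rank C_0 − rank ∂_1 = 3 − 0 = 3, and there is no ∂_1, so H_0 = Z^3.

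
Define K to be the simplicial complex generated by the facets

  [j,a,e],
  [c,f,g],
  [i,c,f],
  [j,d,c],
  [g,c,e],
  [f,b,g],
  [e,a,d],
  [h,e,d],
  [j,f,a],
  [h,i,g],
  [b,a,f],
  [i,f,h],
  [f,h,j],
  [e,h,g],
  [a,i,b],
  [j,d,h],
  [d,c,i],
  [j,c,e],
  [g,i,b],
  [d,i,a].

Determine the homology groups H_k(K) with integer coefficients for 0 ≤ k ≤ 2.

H_0 = Z,  H_1 = Z ⊕ Z/2Z,  H_2 = 0.

K has 10 vertices, 30 edges, 20 triangles.
rank ∂_0 = 0, rank ∂_1 = 9 ⇒ b_0 = 10 − 0 − 9 = 1; all invariant factors of ∂_1 are 1 so no torsion. So H_0 ≅ Z.
rank ∂_1 = 9, rank ∂_2 = 20 ⇒ b_1 = 30 − 9 − 20 = 1; ∂_2 has invariant factor(s) [2] giving torsion. So H_1 ≅ Z ⊕ Z/2Z.
rank ∂_2 = 20, rank ∂_3 = 0 ⇒ b_2 = 20 − 20 − 0 = 0. So H_2 ≅ 0.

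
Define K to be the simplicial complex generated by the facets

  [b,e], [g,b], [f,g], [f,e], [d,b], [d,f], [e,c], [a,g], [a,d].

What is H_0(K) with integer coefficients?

K has 7 vertices, 9 edges.
rank ∂_0 = 0, rank ∂_1 = 6 ⇒ b_0 = 7 − 0 − 6 = 1; all invariant factors of ∂_1 are 1 so no torsion. So H_0 = Z.

H_0 = Z.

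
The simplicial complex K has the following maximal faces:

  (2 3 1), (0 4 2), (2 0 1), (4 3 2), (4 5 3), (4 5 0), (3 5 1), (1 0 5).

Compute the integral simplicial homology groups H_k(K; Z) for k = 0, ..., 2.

H_0 ≅ Z,  H_1 = 0,  H_2 ≅ Z.

Fix the vertex order 0 < 1 < 2 < 3 < 4 < 5 and write every simplex with vertices in increasing order. Then dim K = 2 and the simplices of K are:

  0-simplices (6): [0], [1], [2], [3], [4], [5]
  1-simplices (12): [0,1], [0,2], [0,4], [0,5], [1,2], [1,3], [1,5], [2,3], [2,4], [3,4], [3,5], [4,5]
  2-simplices (8): [0,1,2], [0,1,5], [0,2,4], [0,4,5], [1,2,3], [1,3,5], [2,3,4], [3,4,5]

giving chain groups C_0 ≅ Z^6, C_1 ≅ Z^12, C_2 ≅ Z^8.

Boundary ∂_1: C_1 → C_0 maps an edge to its endpoints' difference, ∂[p,q] = q − p. For instance
  ∂[1,2] = [2] − [1].
This gives a 6×12 integer matrix of rank 5; reducing to Smith normal form yields diagonal entries (1,1,1,1,1).

∂_2: C_2 → C_1 sends each 2-simplex [p,q,r] to [q,r] − [p,r] + [p,q]. For instance
  ∂[0,1,5] = [1,5] − [0,5] + [0,1],
  ∂[2,3,4] = [3,4] − [2,4] + [2,3].
This gives a 12×8 integer matrix of rank 7; reducing to Smith normal form yields diagonal entries (1,1,1,1,1,1,1).

Now H_k = ker ∂_k / im ∂_{k+1}, so:

  H_0: rank C_0 − rank ∂_1 = 6 − 5 = 1, and the invariant factors of ∂_1 are all 1, so H_0 ≅ Z.
  H_1: rank ker ∂_1 − rank ∂_2 = (12 − 5) − 7 = 0, and the invariant factors of ∂_2 are all 1, so H_1 ≅ 0.
  H_2: rank ker ∂_2 − rank ∂_3 = (8 − 7) − 0 = 1, and there is no ∂_3, so H_2 ≅ Z.

As a check, the Euler characteristic is 6 − 12 + 8 = 2, which agrees with 1 − 0 + 1 = 2.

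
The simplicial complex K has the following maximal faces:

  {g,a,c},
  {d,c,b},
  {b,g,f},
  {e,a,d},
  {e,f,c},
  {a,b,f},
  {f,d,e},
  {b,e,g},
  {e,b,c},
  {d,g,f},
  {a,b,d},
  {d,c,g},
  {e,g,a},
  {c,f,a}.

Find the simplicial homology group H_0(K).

H_0 = Z.

We work with the vertex ordering a < b < c < d < e < f < g. The simplices of K, each written with vertices in increasing order, are:

  0-simplices (7): a, b, c, d, e, f, g
  1-simplices (21): ab, ac, ad, ae, af, ag, bc, bd, be, bf, bg, cd, ce, cf, cg, de, df, dg, ef, eg, fg
  2-simplices (14): abd, abf, acf, acg, ade, aeg, bcd, bce, beg, bfg, cdg, cef, def, dfg

so the chain groups are C_0 ≅ Z^7, C_1 ≅ Z^21, C_2 ≅ Z^14.

∂_1: C_1 → C_0 maps an edge to its endpoints' difference, ∂[p,q] = q − p.
As a 7×21 matrix over Z this has rank 6, with invariant factors (1,1,1,1,1,1).

∂_2: C_2 → C_1 maps a triangle to the signed sum of its edges. For instance
  ∂cdg = dg − cg + cd,
  ∂abd = bd − ad + ab.
This gives a 21×14 integer matrix of rank 13; reducing to Smith normal form yields diagonal entries (1,1,1,1,1,1,1,1,1,1,1,1,1).

From H_k ≅ ker(∂_k) / im(∂_{k+1}) we obtain:

  H_0: rank C_0 − rank ∂_1 = 7 − 6 = 1, and the invariant factors of ∂_1 are all 1, so H_0 = Z.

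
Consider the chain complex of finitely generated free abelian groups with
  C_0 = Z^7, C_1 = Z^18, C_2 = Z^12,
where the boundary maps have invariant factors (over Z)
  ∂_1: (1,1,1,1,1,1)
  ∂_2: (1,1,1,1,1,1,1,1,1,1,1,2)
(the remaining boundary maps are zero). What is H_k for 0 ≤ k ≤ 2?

H_0: b_0 = 7 − 0 − 6 = 1; torsion from ∂_1 factors > 1: none. So H_0 = Z.
H_1: b_1 = 18 − 6 − 12 = 0; torsion from ∂_2 factors > 1: [2]. So H_1 = Z/2Z.
H_2: b_2 = 12 − 12 − 0 = 0; torsion from ∂_3 factors > 1: none. So H_2 = 0.

H_0 = Z,  H_1 = Z/2Z,  H_2 = 0.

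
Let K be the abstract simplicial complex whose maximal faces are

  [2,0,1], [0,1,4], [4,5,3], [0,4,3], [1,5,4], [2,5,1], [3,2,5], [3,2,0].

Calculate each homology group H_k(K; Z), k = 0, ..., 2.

K has 6 vertices, 12 edges, 8 triangles.
rank ∂_0 = 0, rank ∂_1 = 5 ⇒ b_0 = 6 − 0 − 5 = 1; all invariant factors of ∂_1 are 1 so no torsion. So H_0 = Z.
rank ∂_1 = 5, rank ∂_2 = 7 ⇒ b_1 = 12 − 5 − 7 = 0; all invariant factors of ∂_2 are 1 so no torsion. So H_1 = 0.
rank ∂_2 = 7, rank ∂_3 = 0 ⇒ b_2 = 8 − 7 − 0 = 1. So H_2 = Z.

H_0 ≅ Z,  H_1 = 0,  H_2 ≅ Z.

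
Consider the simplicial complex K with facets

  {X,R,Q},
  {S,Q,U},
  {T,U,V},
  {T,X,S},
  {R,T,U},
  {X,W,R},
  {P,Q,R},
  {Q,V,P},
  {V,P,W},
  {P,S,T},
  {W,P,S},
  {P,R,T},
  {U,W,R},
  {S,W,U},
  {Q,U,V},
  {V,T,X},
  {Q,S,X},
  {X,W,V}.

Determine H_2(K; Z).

Fix the vertex order P < Q < R < S < T < U < V < W < X and write every simplex with vertices in increasing order. Then dim K = 2 and the simplices of K are:

  0-simplices (9): P, Q, R, S, T, U, V, W, X
  1-simplices (27): PQ, PR, PS, PT, PV, PW, QR, QS, QU, QV, QX, RT, RU, RW, RX, ST, SU, SW, SX, TU, TV, TX, UV, UW, VW, VX, WX
  2-simplices (18): PQR, PQV, PRT, PST, PSW, PVW, QRX, QSU, QSX, QUV, RTU, RUW, RWX, STX, SUW, TUV, TVX, VWX

Hence C_0 ≅ Z^9, C_1 ≅ Z^27, C_2 ≅ Z^18.

Boundary ∂_1: C_1 → C_0 is given by ∂[p,q] = [q] − [p].
The resulting 9×27 matrix has rank 8, and its Smith normal form has invariant factors (1,1,1,1,1,1,1,1).

∂_2: C_2 → C_1 sends each 2-simplex [p,q,r] to [q,r] − [p,r] + [p,q]. For instance
  ∂QUV = UV − QV + QU,
  ∂PSW = SW − PW + PS.
The resulting 27×18 matrix has rank 17, and its Smith normal form has invariant factors (1,1,1,1,1,1,1,1,1,1,1,1,1,1,1,1,1).

Reading off H_k = ker ∂_k / im ∂_{k+1}:

  H_2: rank ker ∂_2 − rank ∂_3 = (18 − 17) − 0 = 1, and there is no ∂_3, so H_2 = Z.

H_2 ≅ Z.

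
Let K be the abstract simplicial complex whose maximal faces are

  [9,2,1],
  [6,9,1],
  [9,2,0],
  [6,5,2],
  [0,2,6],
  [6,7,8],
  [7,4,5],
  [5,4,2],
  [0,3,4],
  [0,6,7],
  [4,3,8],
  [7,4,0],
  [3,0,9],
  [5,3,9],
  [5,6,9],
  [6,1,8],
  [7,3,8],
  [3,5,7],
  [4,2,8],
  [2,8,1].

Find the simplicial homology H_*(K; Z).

K has 10 vertices, 30 edges, 20 triangles.
rank ∂_0 = 0, rank ∂_1 = 9 ⇒ b_0 = 10 − 0 − 9 = 1; all invariant factors of ∂_1 are 1 so no torsion. So H_0 = Z.
rank ∂_1 = 9, rank ∂_2 = 20 ⇒ b_1 = 30 − 9 − 20 = 1; ∂_2 has invariant factor(s) [2] giving torsion. So H_1 = Z ⊕ Z/2Z.
rank ∂_2 = 20, rank ∂_3 = 0 ⇒ b_2 = 20 − 20 − 0 = 0. So H_2 = 0.

H_0 = Z,  H_1 = Z ⊕ Z/2Z,  H_2 = 0.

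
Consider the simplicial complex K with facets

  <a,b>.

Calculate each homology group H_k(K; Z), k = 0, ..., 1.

H_0 ≅ Z,  H_1 = 0.

We work with the vertex ordering a < b. The simplices of K, each written with vertices in increasing order, are:

  0-simplices (2): a, b
  1-simplices (1): ab

giving chain groups C_0 ≅ Z^2, C_1 ≅ Z^1.

The boundary map ∂_1: C_1 → C_0 is given by ∂[p,q] = [q] − [p]. For instance
  ∂ab = b − a.
The resulting 2×1 matrix has rank 1, and its Smith normal form has invariant factors (1).

From H_k ≅ ker(∂_k) / im(∂_{k+1}) we obtain:

  H_0: rank C_0 − rank ∂_1 = 2 − 1 = 1, and the invariant factors of ∂_1 are all 1, so H_0 = Z.
  H_1: rank ker ∂_1 − rank ∂_2 = (1 − 1) − 0 = 0, and there is no ∂_2, so H_1 = 0.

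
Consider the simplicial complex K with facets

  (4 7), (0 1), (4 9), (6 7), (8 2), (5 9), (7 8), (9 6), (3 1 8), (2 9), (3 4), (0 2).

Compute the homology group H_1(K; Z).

Fix the vertex order 0 < 1 < 2 < 3 < 4 < 5 < 6 < 7 < 8 < 9 and write every simplex with vertices in increasing order. Then dim K = 2 and the simplices of K are:

  0-simplices (10): [0], [1], [2], [3], [4], [5], [6], [7], [8], [9]
  1-simplices (14): [0,1], [0,2], [1,3], [1,8], [2,8], [2,9], [3,4], [3,8], [4,7], [4,9], [5,9], [6,7], [6,9], [7,8]
  2-simplices (1): [1,3,8]

giving chain groups C_0 ≅ Z^10, C_1 ≅ Z^14, C_2 ≅ Z^1.

∂_1: C_1 → C_0 maps an edge to its endpoints' difference, ∂[p,q] = q − p. For instance
  ∂[2,9] = [9] − [2].
This gives a 10×14 integer matrix of rank 9; reducing to Smith normal form yields diagonal entries (1,1,1,1,1,1,1,1,1).

Boundary ∂_2: C_2 → C_1 maps a triangle to the signed sum of its edges. For instance
  ∂[1,3,8] = [3,8] − [1,8] + [1,3].
The 14×1 boundary matrix has rank 1 and Smith normal form diag(1).

Now H_k = ker ∂_k / im ∂_{k+1}, so:

  H_1: rank ker ∂_1 − rank ∂_2 = (14 − 9) − 1 = 4, and the invariant factors of ∂_2 are all 1, so H_1 = Z^4.

H_1 = Z^4.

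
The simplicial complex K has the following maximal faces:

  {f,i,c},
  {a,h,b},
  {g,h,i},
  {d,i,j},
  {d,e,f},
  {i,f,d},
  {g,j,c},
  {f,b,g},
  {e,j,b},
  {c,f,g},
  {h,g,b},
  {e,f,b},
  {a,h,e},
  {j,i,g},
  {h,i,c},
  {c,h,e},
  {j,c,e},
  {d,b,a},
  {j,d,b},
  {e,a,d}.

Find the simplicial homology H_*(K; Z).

We work with the vertex ordering a < b < c < d < e < f < g < h < i < j. The simplices of K, each written with vertices in increasing order, are:

  0-simplices (10): a, b, c, d, e, f, g, h, i, j
  1-simplices (30): ab, ad, ae, ah, bd, be, bf, bg, bh, bj, ce, cf, cg, ch, ci, cj, de, df, di, dj, ef, eh, ej, fg, fi, gh, gi, gj, hi, ij
  2-simplices (20): abd, abh, ade, aeh, bdj, bef, bej, bfg, bgh, ceh, cej, cfg, cfi, cgj, chi, def, dfi, dij, ghi, gij

Hence C_0 ≅ Z^10, C_1 ≅ Z^30, C_2 ≅ Z^20.

∂_1: C_1 → C_0 maps an edge to its endpoints' difference, ∂[p,q] = q − p. For instance
  ∂ch = h − c.
The 10×30 boundary matrix has rank 9 and Smith normal form diag(1,1,1,1,1,1,1,1,1).

∂_2: C_2 → C_1 maps a triangle to the signed sum of its edges. For instance
  ∂bgh = gh − bh + bg,
  ∂dfi = fi − di + df.
This gives a 30×20 integer matrix of rank 20; reducing to Smith normal form yields diagonal entries (1,1,1,1,1,1,1,1,1,1,1,1,1,1,1,1,1,1,1,2).

Reading off H_k = ker ∂_k / im ∂_{k+1}:

  H_0: rank C_0 − rank ∂_1 = 10 − 9 = 1, and the invariant factors of ∂_1 are all 1, so H_0 = Z.
  H_1: rank ker ∂_1 − rank ∂_2 = (30 − 9) − 20 = 1, and ∂_2 has invariant factor 2 > 1, so H_1 = Z ⊕ Z_2.
  H_2: rank ker ∂_2 − rank ∂_3 = (20 − 20) − 0 = 0, and there is no ∂_3, so H_2 = 0.

As a check, the Euler characteristic is 10 − 30 + 20 = 0, which agrees with 1 − 1 + 0 = 0.

H_0 = Z,  H_1 = Z ⊕ Z_2,  H_2 = 0.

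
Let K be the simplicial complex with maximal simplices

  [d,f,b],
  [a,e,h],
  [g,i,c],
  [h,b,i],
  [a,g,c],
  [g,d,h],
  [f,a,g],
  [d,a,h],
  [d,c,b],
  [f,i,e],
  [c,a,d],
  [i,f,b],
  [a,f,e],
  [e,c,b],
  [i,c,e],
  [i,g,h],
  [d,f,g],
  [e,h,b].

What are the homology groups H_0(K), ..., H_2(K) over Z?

Take the total order a < b < c < d < e < f < g < h < i on the vertex set. Then K (dimension 2) consists of the simplices:

  0-simplices (9): a, b, c, d, e, f, g, h, i
  1-simplices (27): ac, ad, ae, af, ag, ah, bc, bd, be, bf, bh, bi, cd, ce, cg, ci, df, dg, dh, ef, eh, ei, fg, fi, gh, gi, hi
  2-simplices (18): acd, acg, adh, aef, aeh, afg, bcd, bce, bdf, beh, bfi, bhi, cei, cgi, dfg, dgh, efi, ghi

Hence C_0 ≅ Z^9, C_1 ≅ Z^27, C_2 ≅ Z^18.

∂_1: C_1 → C_0 sends each edge [p,q] (with p < q) to q − p. For instance
  ∂ah = h − a.
This gives a 9×27 integer matrix of rank 8; reducing to Smith normal form yields diagonal entries (1,1,1,1,1,1,1,1).

Boundary ∂_2: C_2 → C_1 sends each 2-simplex [p,q,r] to [q,r] − [p,r] + [p,q]. For instance
  ∂cei = ei − ci + ce,
  ∂bfi = fi − bi + bf.
The 27×18 boundary matrix has rank 18 and Smith normal form diag(1,1,1,1,1,1,1,1,1,1,1,1,1,1,1,1,1,2).

From H_k ≅ ker(∂_k) / im(∂_{k+1}) we obtain:

  H_0: rank C_0 − rank ∂_1 = 9 − 8 = 1, and the invariant factors of ∂_1 are all 1, so H_0 ≅ Z.
  H_1: rank ker ∂_1 − rank ∂_2 = (27 − 8) − 18 = 1, and ∂_2 has invariant factor 2 > 1, so H_1 ≅ Z ⊕ Z/2.
  H_2: rank ker ∂_2 − rank ∂_3 = (18 − 18) − 0 = 0, and there is no ∂_3, so H_2 ≅ 0.

(K is a triangulation of the Klein bottle.)

H_0 ≅ Z,  H_1 ≅ Z ⊕ Z/2,  H_2 = 0.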